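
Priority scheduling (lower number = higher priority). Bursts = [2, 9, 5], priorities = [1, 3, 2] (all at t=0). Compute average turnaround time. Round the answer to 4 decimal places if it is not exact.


Sort by priority (ascending = highest first):
Order: [(1, 2), (2, 5), (3, 9)]
Completion times:
  Priority 1, burst=2, C=2
  Priority 2, burst=5, C=7
  Priority 3, burst=9, C=16
Average turnaround = 25/3 = 8.3333

8.3333


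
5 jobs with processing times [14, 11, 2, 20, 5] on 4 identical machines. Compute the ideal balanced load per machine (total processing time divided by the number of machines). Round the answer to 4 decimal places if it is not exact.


Total processing time = 14 + 11 + 2 + 20 + 5 = 52
Number of machines = 4
Ideal balanced load = 52 / 4 = 13.0

13.0


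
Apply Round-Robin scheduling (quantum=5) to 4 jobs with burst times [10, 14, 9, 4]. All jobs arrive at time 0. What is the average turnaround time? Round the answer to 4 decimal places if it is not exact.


Time quantum = 5
Execution trace:
  J1 runs 5 units, time = 5
  J2 runs 5 units, time = 10
  J3 runs 5 units, time = 15
  J4 runs 4 units, time = 19
  J1 runs 5 units, time = 24
  J2 runs 5 units, time = 29
  J3 runs 4 units, time = 33
  J2 runs 4 units, time = 37
Finish times: [24, 37, 33, 19]
Average turnaround = 113/4 = 28.25

28.25


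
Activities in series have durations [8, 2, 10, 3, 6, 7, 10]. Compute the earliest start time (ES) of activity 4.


Activity 4 starts after activities 1 through 3 complete.
Predecessor durations: [8, 2, 10]
ES = 8 + 2 + 10 = 20

20


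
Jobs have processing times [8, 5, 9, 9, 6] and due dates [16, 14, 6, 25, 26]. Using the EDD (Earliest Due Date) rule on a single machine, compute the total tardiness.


Sort by due date (EDD order): [(9, 6), (5, 14), (8, 16), (9, 25), (6, 26)]
Compute completion times and tardiness:
  Job 1: p=9, d=6, C=9, tardiness=max(0,9-6)=3
  Job 2: p=5, d=14, C=14, tardiness=max(0,14-14)=0
  Job 3: p=8, d=16, C=22, tardiness=max(0,22-16)=6
  Job 4: p=9, d=25, C=31, tardiness=max(0,31-25)=6
  Job 5: p=6, d=26, C=37, tardiness=max(0,37-26)=11
Total tardiness = 26

26


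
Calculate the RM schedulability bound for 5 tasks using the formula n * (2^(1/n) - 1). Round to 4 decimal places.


Compute 2^(1/5) = 1.1486983550
Subtract 1: 1.1486983550 - 1 = 0.1486983550
Multiply by n: 5 * 0.1486983550 = 0.7434917750
Round to 4 dp: 0.7435

0.7435


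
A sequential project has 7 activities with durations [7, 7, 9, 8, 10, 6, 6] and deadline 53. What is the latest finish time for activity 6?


LF(activity 6) = deadline - sum of successor durations
Successors: activities 7 through 7 with durations [6]
Sum of successor durations = 6
LF = 53 - 6 = 47

47


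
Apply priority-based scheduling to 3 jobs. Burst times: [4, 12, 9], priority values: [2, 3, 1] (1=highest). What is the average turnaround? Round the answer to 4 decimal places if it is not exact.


Sort by priority (ascending = highest first):
Order: [(1, 9), (2, 4), (3, 12)]
Completion times:
  Priority 1, burst=9, C=9
  Priority 2, burst=4, C=13
  Priority 3, burst=12, C=25
Average turnaround = 47/3 = 15.6667

15.6667


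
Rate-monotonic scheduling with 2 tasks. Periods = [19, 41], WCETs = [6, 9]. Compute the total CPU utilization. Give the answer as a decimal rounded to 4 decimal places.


Compute individual utilizations (exact fractions):
  Task 1: C/T = 6/19 (approx. 0.3158)
  Task 2: C/T = 9/41 (approx. 0.2195)
Total utilization U = 6/19 + 9/41 = 417/779
Rounded to 4 decimal places: U = 0.5353
RM (Liu & Layland) bound for 2 tasks = 0.828427; compare with U = 417/779 (approx. 0.535302)
U <= bound, so schedulable by RM sufficient condition.

0.5353


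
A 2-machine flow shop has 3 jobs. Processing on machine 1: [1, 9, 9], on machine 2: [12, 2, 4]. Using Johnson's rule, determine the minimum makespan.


Apply Johnson's rule:
  Group 1 (a <= b): [(1, 1, 12)]
  Group 2 (a > b): [(3, 9, 4), (2, 9, 2)]
Optimal job order: [1, 3, 2]
Schedule:
  Job 1: M1 done at 1, M2 done at 13
  Job 3: M1 done at 10, M2 done at 17
  Job 2: M1 done at 19, M2 done at 21
Makespan = 21

21


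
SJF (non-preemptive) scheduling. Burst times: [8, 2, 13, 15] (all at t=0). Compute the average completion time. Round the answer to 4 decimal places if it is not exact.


SJF order (ascending): [2, 8, 13, 15]
Completion times:
  Job 1: burst=2, C=2
  Job 2: burst=8, C=10
  Job 3: burst=13, C=23
  Job 4: burst=15, C=38
Average completion = 73/4 = 18.25

18.25


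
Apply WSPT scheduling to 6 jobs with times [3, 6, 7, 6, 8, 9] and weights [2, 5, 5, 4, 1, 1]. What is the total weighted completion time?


Compute p/w ratios and sort ascending (WSPT): [(6, 5), (7, 5), (3, 2), (6, 4), (8, 1), (9, 1)]
Compute weighted completion times:
  Job (p=6,w=5): C=6, w*C=5*6=30
  Job (p=7,w=5): C=13, w*C=5*13=65
  Job (p=3,w=2): C=16, w*C=2*16=32
  Job (p=6,w=4): C=22, w*C=4*22=88
  Job (p=8,w=1): C=30, w*C=1*30=30
  Job (p=9,w=1): C=39, w*C=1*39=39
Total weighted completion time = 284

284


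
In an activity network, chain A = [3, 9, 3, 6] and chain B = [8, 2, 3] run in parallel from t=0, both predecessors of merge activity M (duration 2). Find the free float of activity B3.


ES(B3) = sum of predecessors on chain B = 10
EF(B3) = ES + duration = 10 + 3 = 13
Successor of B3 is M. ES(M) = max(sum(A), sum(B)) = max(21, 13) = 21
Free float = ES(successor) - EF(current) = 21 - 13 = 8

8


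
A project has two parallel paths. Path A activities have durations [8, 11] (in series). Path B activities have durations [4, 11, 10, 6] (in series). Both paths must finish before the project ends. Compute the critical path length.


Path A total = 8 + 11 = 19
Path B total = 4 + 11 + 10 + 6 = 31
Critical path = longest path = max(19, 31) = 31

31


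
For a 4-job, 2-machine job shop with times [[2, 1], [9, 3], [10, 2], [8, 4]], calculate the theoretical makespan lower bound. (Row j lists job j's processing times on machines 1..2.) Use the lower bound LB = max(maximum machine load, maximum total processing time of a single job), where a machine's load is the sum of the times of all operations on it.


Machine loads:
  Machine 1: 2 + 9 + 10 + 8 = 29
  Machine 2: 1 + 3 + 2 + 4 = 10
Max machine load = 29
Job totals:
  Job 1: 3
  Job 2: 12
  Job 3: 12
  Job 4: 12
Max job total = 12
Lower bound = max(29, 12) = 29

29


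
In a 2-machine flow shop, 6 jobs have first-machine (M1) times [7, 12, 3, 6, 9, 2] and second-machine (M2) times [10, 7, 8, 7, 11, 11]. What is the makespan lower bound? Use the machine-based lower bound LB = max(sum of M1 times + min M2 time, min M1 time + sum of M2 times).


LB1 = sum(M1 times) + min(M2 times) = 39 + 7 = 46
LB2 = min(M1 times) + sum(M2 times) = 2 + 54 = 56
Lower bound = max(LB1, LB2) = max(46, 56) = 56

56


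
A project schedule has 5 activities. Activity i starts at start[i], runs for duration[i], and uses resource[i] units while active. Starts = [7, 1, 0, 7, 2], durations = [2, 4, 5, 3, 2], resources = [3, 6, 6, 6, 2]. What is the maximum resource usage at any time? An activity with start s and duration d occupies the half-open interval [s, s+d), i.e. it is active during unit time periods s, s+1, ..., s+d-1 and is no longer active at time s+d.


Each activity i is active on [start_i, start_i + duration_i).
Compute total resource usage per time slot:
  t=0: active resources = [6], total = 6
  t=1: active resources = [6, 6], total = 12
  t=2: active resources = [6, 6, 2], total = 14
  t=3: active resources = [6, 6, 2], total = 14
  t=4: active resources = [6, 6], total = 12
  t=5: active resources = [], total = 0
  t=6: active resources = [], total = 0
  t=7: active resources = [3, 6], total = 9
  t=8: active resources = [3, 6], total = 9
  t=9: active resources = [6], total = 6
Peak resource demand = 14

14


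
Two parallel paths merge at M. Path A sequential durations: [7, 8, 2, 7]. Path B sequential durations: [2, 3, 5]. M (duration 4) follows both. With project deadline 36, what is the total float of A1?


Forward pass: ES(A1) = sum of predecessors on chain A = 0
EF = ES + duration = 0 + 7 = 7
Backward pass: LF(M) = deadline = 36; LS(M) = 36 - 4 = 32
LF(A1) = LS(M) - sum(successors on chain A) = 32 - 17 = 15
LS = LF - duration = 15 - 7 = 8
Total float = LS - ES = 8 - 0 = 8

8


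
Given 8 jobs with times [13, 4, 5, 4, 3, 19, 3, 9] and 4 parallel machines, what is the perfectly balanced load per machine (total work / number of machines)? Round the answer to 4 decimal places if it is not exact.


Total processing time = 13 + 4 + 5 + 4 + 3 + 19 + 3 + 9 = 60
Number of machines = 4
Ideal balanced load = 60 / 4 = 15.0

15.0


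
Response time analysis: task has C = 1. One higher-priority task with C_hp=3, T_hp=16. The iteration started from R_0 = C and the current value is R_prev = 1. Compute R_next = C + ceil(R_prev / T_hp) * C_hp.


R_next = C + ceil(R_prev / T_hp) * C_hp
ceil(1 / 16) = ceil(0.0625) = 1
Interference = 1 * 3 = 3
R_next = 1 + 3 = 4

4


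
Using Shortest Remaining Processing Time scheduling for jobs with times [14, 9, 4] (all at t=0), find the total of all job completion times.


Since all jobs arrive at t=0, SRPT equals SPT ordering.
SPT order: [4, 9, 14]
Completion times:
  Job 1: p=4, C=4
  Job 2: p=9, C=13
  Job 3: p=14, C=27
Total completion time = 4 + 13 + 27 = 44

44


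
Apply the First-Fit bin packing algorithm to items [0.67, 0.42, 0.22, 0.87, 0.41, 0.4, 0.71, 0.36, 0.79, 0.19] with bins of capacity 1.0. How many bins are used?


Place items sequentially using First-Fit:
  Item 0.67 -> new Bin 1
  Item 0.42 -> new Bin 2
  Item 0.22 -> Bin 1 (now 0.89)
  Item 0.87 -> new Bin 3
  Item 0.41 -> Bin 2 (now 0.83)
  Item 0.4 -> new Bin 4
  Item 0.71 -> new Bin 5
  Item 0.36 -> Bin 4 (now 0.76)
  Item 0.79 -> new Bin 6
  Item 0.19 -> Bin 4 (now 0.95)
Total bins used = 6

6


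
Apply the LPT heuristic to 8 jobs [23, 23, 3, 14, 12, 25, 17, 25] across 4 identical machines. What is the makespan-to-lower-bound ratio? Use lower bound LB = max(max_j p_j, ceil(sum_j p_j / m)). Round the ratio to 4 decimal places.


LPT order: [25, 25, 23, 23, 17, 14, 12, 3]
Machine loads after assignment: [37, 28, 40, 37]
LPT makespan = 40
Lower bound = max(max_job, ceil(total/4)) = max(25, 36) = 36
Ratio = 40 / 36 = 1.1111

1.1111


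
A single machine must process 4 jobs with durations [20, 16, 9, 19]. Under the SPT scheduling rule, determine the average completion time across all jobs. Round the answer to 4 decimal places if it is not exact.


Sort jobs by processing time (SPT order): [9, 16, 19, 20]
Compute completion times sequentially:
  Job 1: processing = 9, completes at 9
  Job 2: processing = 16, completes at 25
  Job 3: processing = 19, completes at 44
  Job 4: processing = 20, completes at 64
Sum of completion times = 142
Average completion time = 142/4 = 35.5

35.5


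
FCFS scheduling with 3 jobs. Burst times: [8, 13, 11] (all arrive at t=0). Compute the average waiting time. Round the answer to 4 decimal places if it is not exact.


FCFS order (as given): [8, 13, 11]
Waiting times:
  Job 1: wait = 0
  Job 2: wait = 8
  Job 3: wait = 21
Sum of waiting times = 29
Average waiting time = 29/3 = 9.6667

9.6667


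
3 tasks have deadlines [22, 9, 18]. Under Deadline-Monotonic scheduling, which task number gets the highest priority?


Sort tasks by relative deadline (ascending):
  Task 2: deadline = 9
  Task 3: deadline = 18
  Task 1: deadline = 22
Priority order (highest first): [2, 3, 1]
Highest priority task = 2

2


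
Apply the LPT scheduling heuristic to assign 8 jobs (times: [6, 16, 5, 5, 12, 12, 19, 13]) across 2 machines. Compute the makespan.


Sort jobs in decreasing order (LPT): [19, 16, 13, 12, 12, 6, 5, 5]
Assign each job to the least loaded machine:
  Machine 1: jobs [19, 12, 6, 5], load = 42
  Machine 2: jobs [16, 13, 12, 5], load = 46
Makespan = max load = 46

46


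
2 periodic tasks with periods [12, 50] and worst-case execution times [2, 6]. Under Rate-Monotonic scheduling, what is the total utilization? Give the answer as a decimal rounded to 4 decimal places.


Compute individual utilizations (exact fractions):
  Task 1: C/T = 2/12 = 1/6 (approx. 0.1667)
  Task 2: C/T = 6/50 = 3/25 (approx. 0.12)
Total utilization U = 1/6 + 3/25 = 43/150
Rounded to 4 decimal places: U = 0.2867
RM (Liu & Layland) bound for 2 tasks = 0.828427; compare with U = 43/150 (approx. 0.286667)
U <= bound, so schedulable by RM sufficient condition.

0.2867


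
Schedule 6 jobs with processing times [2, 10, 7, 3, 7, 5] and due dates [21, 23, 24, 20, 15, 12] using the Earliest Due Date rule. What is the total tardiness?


Sort by due date (EDD order): [(5, 12), (7, 15), (3, 20), (2, 21), (10, 23), (7, 24)]
Compute completion times and tardiness:
  Job 1: p=5, d=12, C=5, tardiness=max(0,5-12)=0
  Job 2: p=7, d=15, C=12, tardiness=max(0,12-15)=0
  Job 3: p=3, d=20, C=15, tardiness=max(0,15-20)=0
  Job 4: p=2, d=21, C=17, tardiness=max(0,17-21)=0
  Job 5: p=10, d=23, C=27, tardiness=max(0,27-23)=4
  Job 6: p=7, d=24, C=34, tardiness=max(0,34-24)=10
Total tardiness = 14

14


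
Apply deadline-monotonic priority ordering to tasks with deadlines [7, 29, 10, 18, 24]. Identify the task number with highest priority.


Sort tasks by relative deadline (ascending):
  Task 1: deadline = 7
  Task 3: deadline = 10
  Task 4: deadline = 18
  Task 5: deadline = 24
  Task 2: deadline = 29
Priority order (highest first): [1, 3, 4, 5, 2]
Highest priority task = 1

1


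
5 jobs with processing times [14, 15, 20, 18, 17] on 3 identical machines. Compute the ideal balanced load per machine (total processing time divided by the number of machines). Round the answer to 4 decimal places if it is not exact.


Total processing time = 14 + 15 + 20 + 18 + 17 = 84
Number of machines = 3
Ideal balanced load = 84 / 3 = 28.0

28.0


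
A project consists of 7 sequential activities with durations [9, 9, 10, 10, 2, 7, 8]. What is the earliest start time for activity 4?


Activity 4 starts after activities 1 through 3 complete.
Predecessor durations: [9, 9, 10]
ES = 9 + 9 + 10 = 28

28


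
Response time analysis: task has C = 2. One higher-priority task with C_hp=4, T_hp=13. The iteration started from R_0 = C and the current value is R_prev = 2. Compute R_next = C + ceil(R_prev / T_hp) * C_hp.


R_next = C + ceil(R_prev / T_hp) * C_hp
ceil(2 / 13) = ceil(0.1538) = 1
Interference = 1 * 4 = 4
R_next = 2 + 4 = 6

6


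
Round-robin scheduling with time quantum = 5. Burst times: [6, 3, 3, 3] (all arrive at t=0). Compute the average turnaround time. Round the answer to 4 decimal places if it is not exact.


Time quantum = 5
Execution trace:
  J1 runs 5 units, time = 5
  J2 runs 3 units, time = 8
  J3 runs 3 units, time = 11
  J4 runs 3 units, time = 14
  J1 runs 1 units, time = 15
Finish times: [15, 8, 11, 14]
Average turnaround = 48/4 = 12.0

12.0


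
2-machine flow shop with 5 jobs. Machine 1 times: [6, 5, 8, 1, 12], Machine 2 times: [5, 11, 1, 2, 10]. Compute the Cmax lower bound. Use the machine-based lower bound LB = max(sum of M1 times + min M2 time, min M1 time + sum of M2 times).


LB1 = sum(M1 times) + min(M2 times) = 32 + 1 = 33
LB2 = min(M1 times) + sum(M2 times) = 1 + 29 = 30
Lower bound = max(LB1, LB2) = max(33, 30) = 33

33


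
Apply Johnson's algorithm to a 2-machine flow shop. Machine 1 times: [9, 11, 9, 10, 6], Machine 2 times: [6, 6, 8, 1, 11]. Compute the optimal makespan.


Apply Johnson's rule:
  Group 1 (a <= b): [(5, 6, 11)]
  Group 2 (a > b): [(3, 9, 8), (1, 9, 6), (2, 11, 6), (4, 10, 1)]
Optimal job order: [5, 3, 1, 2, 4]
Schedule:
  Job 5: M1 done at 6, M2 done at 17
  Job 3: M1 done at 15, M2 done at 25
  Job 1: M1 done at 24, M2 done at 31
  Job 2: M1 done at 35, M2 done at 41
  Job 4: M1 done at 45, M2 done at 46
Makespan = 46

46


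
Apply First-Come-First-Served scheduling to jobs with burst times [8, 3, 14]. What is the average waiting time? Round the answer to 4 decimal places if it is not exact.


FCFS order (as given): [8, 3, 14]
Waiting times:
  Job 1: wait = 0
  Job 2: wait = 8
  Job 3: wait = 11
Sum of waiting times = 19
Average waiting time = 19/3 = 6.3333

6.3333


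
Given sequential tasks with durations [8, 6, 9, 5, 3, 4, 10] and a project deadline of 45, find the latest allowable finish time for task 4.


LF(activity 4) = deadline - sum of successor durations
Successors: activities 5 through 7 with durations [3, 4, 10]
Sum of successor durations = 17
LF = 45 - 17 = 28

28


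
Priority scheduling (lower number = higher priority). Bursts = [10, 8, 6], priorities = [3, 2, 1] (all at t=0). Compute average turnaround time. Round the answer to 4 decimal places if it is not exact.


Sort by priority (ascending = highest first):
Order: [(1, 6), (2, 8), (3, 10)]
Completion times:
  Priority 1, burst=6, C=6
  Priority 2, burst=8, C=14
  Priority 3, burst=10, C=24
Average turnaround = 44/3 = 14.6667

14.6667


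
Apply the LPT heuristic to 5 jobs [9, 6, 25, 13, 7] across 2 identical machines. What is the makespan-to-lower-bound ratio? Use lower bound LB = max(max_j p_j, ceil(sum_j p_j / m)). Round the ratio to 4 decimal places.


LPT order: [25, 13, 9, 7, 6]
Machine loads after assignment: [31, 29]
LPT makespan = 31
Lower bound = max(max_job, ceil(total/2)) = max(25, 30) = 30
Ratio = 31 / 30 = 1.0333

1.0333


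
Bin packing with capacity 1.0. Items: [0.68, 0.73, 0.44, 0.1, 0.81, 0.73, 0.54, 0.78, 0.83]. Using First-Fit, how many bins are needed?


Place items sequentially using First-Fit:
  Item 0.68 -> new Bin 1
  Item 0.73 -> new Bin 2
  Item 0.44 -> new Bin 3
  Item 0.1 -> Bin 1 (now 0.78)
  Item 0.81 -> new Bin 4
  Item 0.73 -> new Bin 5
  Item 0.54 -> Bin 3 (now 0.98)
  Item 0.78 -> new Bin 6
  Item 0.83 -> new Bin 7
Total bins used = 7

7


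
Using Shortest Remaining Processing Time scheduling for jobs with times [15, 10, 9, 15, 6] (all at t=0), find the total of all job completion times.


Since all jobs arrive at t=0, SRPT equals SPT ordering.
SPT order: [6, 9, 10, 15, 15]
Completion times:
  Job 1: p=6, C=6
  Job 2: p=9, C=15
  Job 3: p=10, C=25
  Job 4: p=15, C=40
  Job 5: p=15, C=55
Total completion time = 6 + 15 + 25 + 40 + 55 = 141

141


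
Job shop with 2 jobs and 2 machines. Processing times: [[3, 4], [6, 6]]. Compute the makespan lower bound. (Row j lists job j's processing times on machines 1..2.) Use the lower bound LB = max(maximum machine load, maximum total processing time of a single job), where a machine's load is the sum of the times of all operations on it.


Machine loads:
  Machine 1: 3 + 6 = 9
  Machine 2: 4 + 6 = 10
Max machine load = 10
Job totals:
  Job 1: 7
  Job 2: 12
Max job total = 12
Lower bound = max(10, 12) = 12

12


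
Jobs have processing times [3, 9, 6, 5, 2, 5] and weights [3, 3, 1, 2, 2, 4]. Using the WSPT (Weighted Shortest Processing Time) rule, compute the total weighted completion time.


Compute p/w ratios and sort ascending (WSPT): [(3, 3), (2, 2), (5, 4), (5, 2), (9, 3), (6, 1)]
Compute weighted completion times:
  Job (p=3,w=3): C=3, w*C=3*3=9
  Job (p=2,w=2): C=5, w*C=2*5=10
  Job (p=5,w=4): C=10, w*C=4*10=40
  Job (p=5,w=2): C=15, w*C=2*15=30
  Job (p=9,w=3): C=24, w*C=3*24=72
  Job (p=6,w=1): C=30, w*C=1*30=30
Total weighted completion time = 191

191


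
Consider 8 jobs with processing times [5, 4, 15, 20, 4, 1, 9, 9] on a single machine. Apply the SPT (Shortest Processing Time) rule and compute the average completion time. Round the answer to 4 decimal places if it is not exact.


Sort jobs by processing time (SPT order): [1, 4, 4, 5, 9, 9, 15, 20]
Compute completion times sequentially:
  Job 1: processing = 1, completes at 1
  Job 2: processing = 4, completes at 5
  Job 3: processing = 4, completes at 9
  Job 4: processing = 5, completes at 14
  Job 5: processing = 9, completes at 23
  Job 6: processing = 9, completes at 32
  Job 7: processing = 15, completes at 47
  Job 8: processing = 20, completes at 67
Sum of completion times = 198
Average completion time = 198/8 = 24.75

24.75


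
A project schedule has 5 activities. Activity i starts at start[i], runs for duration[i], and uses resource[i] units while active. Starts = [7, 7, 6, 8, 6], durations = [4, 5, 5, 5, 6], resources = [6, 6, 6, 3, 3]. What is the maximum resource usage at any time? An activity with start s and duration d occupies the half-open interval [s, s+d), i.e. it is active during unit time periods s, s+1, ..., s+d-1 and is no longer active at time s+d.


Each activity i is active on [start_i, start_i + duration_i).
Compute total resource usage per time slot:
  t=0: active resources = [], total = 0
  t=1: active resources = [], total = 0
  t=2: active resources = [], total = 0
  t=3: active resources = [], total = 0
  t=4: active resources = [], total = 0
  t=5: active resources = [], total = 0
  t=6: active resources = [6, 3], total = 9
  t=7: active resources = [6, 6, 6, 3], total = 21
  t=8: active resources = [6, 6, 6, 3, 3], total = 24
  t=9: active resources = [6, 6, 6, 3, 3], total = 24
  t=10: active resources = [6, 6, 6, 3, 3], total = 24
  t=11: active resources = [6, 3, 3], total = 12
  t=12: active resources = [3], total = 3
Peak resource demand = 24

24


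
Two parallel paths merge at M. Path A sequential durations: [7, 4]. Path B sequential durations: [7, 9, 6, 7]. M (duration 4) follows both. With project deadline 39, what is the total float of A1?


Forward pass: ES(A1) = sum of predecessors on chain A = 0
EF = ES + duration = 0 + 7 = 7
Backward pass: LF(M) = deadline = 39; LS(M) = 39 - 4 = 35
LF(A1) = LS(M) - sum(successors on chain A) = 35 - 4 = 31
LS = LF - duration = 31 - 7 = 24
Total float = LS - ES = 24 - 0 = 24

24


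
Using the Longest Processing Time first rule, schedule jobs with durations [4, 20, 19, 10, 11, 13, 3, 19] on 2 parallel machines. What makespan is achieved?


Sort jobs in decreasing order (LPT): [20, 19, 19, 13, 11, 10, 4, 3]
Assign each job to the least loaded machine:
  Machine 1: jobs [20, 13, 11, 4, 3], load = 51
  Machine 2: jobs [19, 19, 10], load = 48
Makespan = max load = 51

51


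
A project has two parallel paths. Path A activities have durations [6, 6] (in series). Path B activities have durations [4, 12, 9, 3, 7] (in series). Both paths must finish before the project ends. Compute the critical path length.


Path A total = 6 + 6 = 12
Path B total = 4 + 12 + 9 + 3 + 7 = 35
Critical path = longest path = max(12, 35) = 35

35


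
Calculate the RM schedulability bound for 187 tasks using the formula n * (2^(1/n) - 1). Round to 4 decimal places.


Compute 2^(1/187) = 1.0037135476
Subtract 1: 1.0037135476 - 1 = 0.0037135476
Multiply by n: 187 * 0.0037135476 = 0.6944334012
Round to 4 dp: 0.6944

0.6944


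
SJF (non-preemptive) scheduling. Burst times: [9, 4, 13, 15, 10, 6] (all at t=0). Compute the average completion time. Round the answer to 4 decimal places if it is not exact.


SJF order (ascending): [4, 6, 9, 10, 13, 15]
Completion times:
  Job 1: burst=4, C=4
  Job 2: burst=6, C=10
  Job 3: burst=9, C=19
  Job 4: burst=10, C=29
  Job 5: burst=13, C=42
  Job 6: burst=15, C=57
Average completion = 161/6 = 26.8333

26.8333


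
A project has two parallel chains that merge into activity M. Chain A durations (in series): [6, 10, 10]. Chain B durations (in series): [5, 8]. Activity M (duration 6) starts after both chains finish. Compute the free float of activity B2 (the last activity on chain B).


ES(B2) = sum of predecessors on chain B = 5
EF(B2) = ES + duration = 5 + 8 = 13
Successor of B2 is M. ES(M) = max(sum(A), sum(B)) = max(26, 13) = 26
Free float = ES(successor) - EF(current) = 26 - 13 = 13

13


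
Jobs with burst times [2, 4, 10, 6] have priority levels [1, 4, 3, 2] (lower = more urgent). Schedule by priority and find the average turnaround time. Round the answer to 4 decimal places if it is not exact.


Sort by priority (ascending = highest first):
Order: [(1, 2), (2, 6), (3, 10), (4, 4)]
Completion times:
  Priority 1, burst=2, C=2
  Priority 2, burst=6, C=8
  Priority 3, burst=10, C=18
  Priority 4, burst=4, C=22
Average turnaround = 50/4 = 12.5

12.5


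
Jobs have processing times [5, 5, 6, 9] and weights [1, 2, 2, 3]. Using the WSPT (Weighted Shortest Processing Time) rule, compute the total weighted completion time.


Compute p/w ratios and sort ascending (WSPT): [(5, 2), (6, 2), (9, 3), (5, 1)]
Compute weighted completion times:
  Job (p=5,w=2): C=5, w*C=2*5=10
  Job (p=6,w=2): C=11, w*C=2*11=22
  Job (p=9,w=3): C=20, w*C=3*20=60
  Job (p=5,w=1): C=25, w*C=1*25=25
Total weighted completion time = 117

117


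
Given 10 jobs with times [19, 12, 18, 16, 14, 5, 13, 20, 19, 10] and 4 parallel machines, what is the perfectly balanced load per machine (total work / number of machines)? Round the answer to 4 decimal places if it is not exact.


Total processing time = 19 + 12 + 18 + 16 + 14 + 5 + 13 + 20 + 19 + 10 = 146
Number of machines = 4
Ideal balanced load = 146 / 4 = 36.5

36.5


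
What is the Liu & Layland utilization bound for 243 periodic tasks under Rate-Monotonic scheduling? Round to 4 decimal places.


Compute 2^(1/243) = 1.0028565297
Subtract 1: 1.0028565297 - 1 = 0.0028565297
Multiply by n: 243 * 0.0028565297 = 0.6941367171
Round to 4 dp: 0.6941

0.6941


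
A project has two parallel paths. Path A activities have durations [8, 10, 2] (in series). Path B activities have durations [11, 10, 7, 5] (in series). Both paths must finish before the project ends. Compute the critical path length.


Path A total = 8 + 10 + 2 = 20
Path B total = 11 + 10 + 7 + 5 = 33
Critical path = longest path = max(20, 33) = 33

33


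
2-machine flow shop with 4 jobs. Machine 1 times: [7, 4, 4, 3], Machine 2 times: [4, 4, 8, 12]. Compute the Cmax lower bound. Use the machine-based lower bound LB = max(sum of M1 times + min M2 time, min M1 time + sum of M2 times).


LB1 = sum(M1 times) + min(M2 times) = 18 + 4 = 22
LB2 = min(M1 times) + sum(M2 times) = 3 + 28 = 31
Lower bound = max(LB1, LB2) = max(22, 31) = 31

31


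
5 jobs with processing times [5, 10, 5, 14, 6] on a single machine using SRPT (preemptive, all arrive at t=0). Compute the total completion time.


Since all jobs arrive at t=0, SRPT equals SPT ordering.
SPT order: [5, 5, 6, 10, 14]
Completion times:
  Job 1: p=5, C=5
  Job 2: p=5, C=10
  Job 3: p=6, C=16
  Job 4: p=10, C=26
  Job 5: p=14, C=40
Total completion time = 5 + 10 + 16 + 26 + 40 = 97

97


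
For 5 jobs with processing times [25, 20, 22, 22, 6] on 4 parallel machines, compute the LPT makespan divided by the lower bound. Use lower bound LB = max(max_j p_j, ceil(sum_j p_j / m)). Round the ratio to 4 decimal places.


LPT order: [25, 22, 22, 20, 6]
Machine loads after assignment: [25, 22, 22, 26]
LPT makespan = 26
Lower bound = max(max_job, ceil(total/4)) = max(25, 24) = 25
Ratio = 26 / 25 = 1.04

1.04


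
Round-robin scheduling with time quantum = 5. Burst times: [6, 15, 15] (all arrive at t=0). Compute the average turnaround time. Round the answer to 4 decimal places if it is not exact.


Time quantum = 5
Execution trace:
  J1 runs 5 units, time = 5
  J2 runs 5 units, time = 10
  J3 runs 5 units, time = 15
  J1 runs 1 units, time = 16
  J2 runs 5 units, time = 21
  J3 runs 5 units, time = 26
  J2 runs 5 units, time = 31
  J3 runs 5 units, time = 36
Finish times: [16, 31, 36]
Average turnaround = 83/3 = 27.6667

27.6667


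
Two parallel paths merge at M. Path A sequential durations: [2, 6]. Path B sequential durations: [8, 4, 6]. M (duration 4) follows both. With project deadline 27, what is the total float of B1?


Forward pass: ES(B1) = sum of predecessors on chain B = 0
EF = ES + duration = 0 + 8 = 8
Backward pass: LF(M) = deadline = 27; LS(M) = 27 - 4 = 23
LF(B1) = LS(M) - sum(successors on chain B) = 23 - 10 = 13
LS = LF - duration = 13 - 8 = 5
Total float = LS - ES = 5 - 0 = 5

5


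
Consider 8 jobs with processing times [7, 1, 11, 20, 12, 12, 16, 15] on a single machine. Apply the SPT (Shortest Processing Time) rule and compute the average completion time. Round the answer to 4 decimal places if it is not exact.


Sort jobs by processing time (SPT order): [1, 7, 11, 12, 12, 15, 16, 20]
Compute completion times sequentially:
  Job 1: processing = 1, completes at 1
  Job 2: processing = 7, completes at 8
  Job 3: processing = 11, completes at 19
  Job 4: processing = 12, completes at 31
  Job 5: processing = 12, completes at 43
  Job 6: processing = 15, completes at 58
  Job 7: processing = 16, completes at 74
  Job 8: processing = 20, completes at 94
Sum of completion times = 328
Average completion time = 328/8 = 41.0

41.0


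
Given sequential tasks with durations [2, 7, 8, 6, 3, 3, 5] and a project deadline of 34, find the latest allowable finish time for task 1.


LF(activity 1) = deadline - sum of successor durations
Successors: activities 2 through 7 with durations [7, 8, 6, 3, 3, 5]
Sum of successor durations = 32
LF = 34 - 32 = 2

2


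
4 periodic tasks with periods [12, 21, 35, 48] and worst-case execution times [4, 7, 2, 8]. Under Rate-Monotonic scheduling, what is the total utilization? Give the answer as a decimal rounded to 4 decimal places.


Compute individual utilizations (exact fractions):
  Task 1: C/T = 4/12 = 1/3 (approx. 0.3333)
  Task 2: C/T = 7/21 = 1/3 (approx. 0.3333)
  Task 3: C/T = 2/35 (approx. 0.0571)
  Task 4: C/T = 8/48 = 1/6 (approx. 0.1667)
Total utilization U = 1/3 + 1/3 + 2/35 + 1/6 = 187/210
Rounded to 4 decimal places: U = 0.8905
RM (Liu & Layland) bound for 4 tasks = 0.756828; compare with U = 187/210 (approx. 0.890476)
bound < U <= 1, so the RM sufficient condition is not met (inconclusive; an exact test such as response-time analysis is needed).

0.8905


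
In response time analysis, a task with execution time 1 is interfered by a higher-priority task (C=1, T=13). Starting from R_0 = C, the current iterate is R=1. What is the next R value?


R_next = C + ceil(R_prev / T_hp) * C_hp
ceil(1 / 13) = ceil(0.0769) = 1
Interference = 1 * 1 = 1
R_next = 1 + 1 = 2

2


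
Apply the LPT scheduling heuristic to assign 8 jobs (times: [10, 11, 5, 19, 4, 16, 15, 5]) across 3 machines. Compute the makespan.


Sort jobs in decreasing order (LPT): [19, 16, 15, 11, 10, 5, 5, 4]
Assign each job to the least loaded machine:
  Machine 1: jobs [19, 5, 5], load = 29
  Machine 2: jobs [16, 10, 4], load = 30
  Machine 3: jobs [15, 11], load = 26
Makespan = max load = 30

30


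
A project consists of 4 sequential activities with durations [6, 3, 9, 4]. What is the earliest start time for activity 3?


Activity 3 starts after activities 1 through 2 complete.
Predecessor durations: [6, 3]
ES = 6 + 3 = 9

9


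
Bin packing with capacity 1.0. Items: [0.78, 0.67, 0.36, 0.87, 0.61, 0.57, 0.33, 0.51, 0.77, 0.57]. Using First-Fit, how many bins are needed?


Place items sequentially using First-Fit:
  Item 0.78 -> new Bin 1
  Item 0.67 -> new Bin 2
  Item 0.36 -> new Bin 3
  Item 0.87 -> new Bin 4
  Item 0.61 -> Bin 3 (now 0.97)
  Item 0.57 -> new Bin 5
  Item 0.33 -> Bin 2 (now 1.0)
  Item 0.51 -> new Bin 6
  Item 0.77 -> new Bin 7
  Item 0.57 -> new Bin 8
Total bins used = 8

8


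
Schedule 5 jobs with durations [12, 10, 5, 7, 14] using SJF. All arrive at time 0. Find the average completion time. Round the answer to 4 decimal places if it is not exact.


SJF order (ascending): [5, 7, 10, 12, 14]
Completion times:
  Job 1: burst=5, C=5
  Job 2: burst=7, C=12
  Job 3: burst=10, C=22
  Job 4: burst=12, C=34
  Job 5: burst=14, C=48
Average completion = 121/5 = 24.2

24.2


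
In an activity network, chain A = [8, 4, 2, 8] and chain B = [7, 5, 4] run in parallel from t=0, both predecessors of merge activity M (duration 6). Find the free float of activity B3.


ES(B3) = sum of predecessors on chain B = 12
EF(B3) = ES + duration = 12 + 4 = 16
Successor of B3 is M. ES(M) = max(sum(A), sum(B)) = max(22, 16) = 22
Free float = ES(successor) - EF(current) = 22 - 16 = 6

6


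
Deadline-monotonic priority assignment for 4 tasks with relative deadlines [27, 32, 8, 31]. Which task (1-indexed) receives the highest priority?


Sort tasks by relative deadline (ascending):
  Task 3: deadline = 8
  Task 1: deadline = 27
  Task 4: deadline = 31
  Task 2: deadline = 32
Priority order (highest first): [3, 1, 4, 2]
Highest priority task = 3

3


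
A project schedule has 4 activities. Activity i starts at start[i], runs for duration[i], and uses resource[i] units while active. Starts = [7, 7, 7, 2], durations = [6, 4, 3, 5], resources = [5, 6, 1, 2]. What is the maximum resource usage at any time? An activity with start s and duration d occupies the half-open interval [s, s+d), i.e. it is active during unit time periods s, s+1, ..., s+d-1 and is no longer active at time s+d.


Each activity i is active on [start_i, start_i + duration_i).
Compute total resource usage per time slot:
  t=0: active resources = [], total = 0
  t=1: active resources = [], total = 0
  t=2: active resources = [2], total = 2
  t=3: active resources = [2], total = 2
  t=4: active resources = [2], total = 2
  t=5: active resources = [2], total = 2
  t=6: active resources = [2], total = 2
  t=7: active resources = [5, 6, 1], total = 12
  t=8: active resources = [5, 6, 1], total = 12
  t=9: active resources = [5, 6, 1], total = 12
  t=10: active resources = [5, 6], total = 11
  t=11: active resources = [5], total = 5
  t=12: active resources = [5], total = 5
Peak resource demand = 12

12


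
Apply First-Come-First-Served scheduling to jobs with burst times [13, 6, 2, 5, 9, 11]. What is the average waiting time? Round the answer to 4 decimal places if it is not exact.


FCFS order (as given): [13, 6, 2, 5, 9, 11]
Waiting times:
  Job 1: wait = 0
  Job 2: wait = 13
  Job 3: wait = 19
  Job 4: wait = 21
  Job 5: wait = 26
  Job 6: wait = 35
Sum of waiting times = 114
Average waiting time = 114/6 = 19.0

19.0


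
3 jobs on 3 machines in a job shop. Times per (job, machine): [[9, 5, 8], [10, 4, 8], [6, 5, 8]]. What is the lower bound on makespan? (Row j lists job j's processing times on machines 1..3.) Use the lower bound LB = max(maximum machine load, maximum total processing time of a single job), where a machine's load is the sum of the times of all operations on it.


Machine loads:
  Machine 1: 9 + 10 + 6 = 25
  Machine 2: 5 + 4 + 5 = 14
  Machine 3: 8 + 8 + 8 = 24
Max machine load = 25
Job totals:
  Job 1: 22
  Job 2: 22
  Job 3: 19
Max job total = 22
Lower bound = max(25, 22) = 25

25


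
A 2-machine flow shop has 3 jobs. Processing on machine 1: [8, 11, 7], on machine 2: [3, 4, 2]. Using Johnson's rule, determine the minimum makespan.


Apply Johnson's rule:
  Group 1 (a <= b): []
  Group 2 (a > b): [(2, 11, 4), (1, 8, 3), (3, 7, 2)]
Optimal job order: [2, 1, 3]
Schedule:
  Job 2: M1 done at 11, M2 done at 15
  Job 1: M1 done at 19, M2 done at 22
  Job 3: M1 done at 26, M2 done at 28
Makespan = 28

28


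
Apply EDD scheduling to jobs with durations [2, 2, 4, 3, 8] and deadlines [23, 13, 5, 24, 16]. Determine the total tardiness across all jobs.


Sort by due date (EDD order): [(4, 5), (2, 13), (8, 16), (2, 23), (3, 24)]
Compute completion times and tardiness:
  Job 1: p=4, d=5, C=4, tardiness=max(0,4-5)=0
  Job 2: p=2, d=13, C=6, tardiness=max(0,6-13)=0
  Job 3: p=8, d=16, C=14, tardiness=max(0,14-16)=0
  Job 4: p=2, d=23, C=16, tardiness=max(0,16-23)=0
  Job 5: p=3, d=24, C=19, tardiness=max(0,19-24)=0
Total tardiness = 0

0


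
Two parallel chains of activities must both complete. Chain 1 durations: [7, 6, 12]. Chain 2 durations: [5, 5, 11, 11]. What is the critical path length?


Path A total = 7 + 6 + 12 = 25
Path B total = 5 + 5 + 11 + 11 = 32
Critical path = longest path = max(25, 32) = 32

32


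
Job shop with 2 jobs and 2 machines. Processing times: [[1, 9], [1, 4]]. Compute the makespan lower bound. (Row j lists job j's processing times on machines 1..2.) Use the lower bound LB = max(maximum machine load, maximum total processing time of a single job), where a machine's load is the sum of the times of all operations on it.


Machine loads:
  Machine 1: 1 + 1 = 2
  Machine 2: 9 + 4 = 13
Max machine load = 13
Job totals:
  Job 1: 10
  Job 2: 5
Max job total = 10
Lower bound = max(13, 10) = 13

13


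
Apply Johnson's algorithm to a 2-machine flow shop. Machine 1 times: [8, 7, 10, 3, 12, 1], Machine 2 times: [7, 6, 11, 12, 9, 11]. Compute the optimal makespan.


Apply Johnson's rule:
  Group 1 (a <= b): [(6, 1, 11), (4, 3, 12), (3, 10, 11)]
  Group 2 (a > b): [(5, 12, 9), (1, 8, 7), (2, 7, 6)]
Optimal job order: [6, 4, 3, 5, 1, 2]
Schedule:
  Job 6: M1 done at 1, M2 done at 12
  Job 4: M1 done at 4, M2 done at 24
  Job 3: M1 done at 14, M2 done at 35
  Job 5: M1 done at 26, M2 done at 44
  Job 1: M1 done at 34, M2 done at 51
  Job 2: M1 done at 41, M2 done at 57
Makespan = 57

57


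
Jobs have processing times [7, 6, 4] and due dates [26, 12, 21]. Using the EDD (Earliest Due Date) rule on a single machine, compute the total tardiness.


Sort by due date (EDD order): [(6, 12), (4, 21), (7, 26)]
Compute completion times and tardiness:
  Job 1: p=6, d=12, C=6, tardiness=max(0,6-12)=0
  Job 2: p=4, d=21, C=10, tardiness=max(0,10-21)=0
  Job 3: p=7, d=26, C=17, tardiness=max(0,17-26)=0
Total tardiness = 0

0


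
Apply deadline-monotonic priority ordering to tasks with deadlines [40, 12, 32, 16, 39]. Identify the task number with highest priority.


Sort tasks by relative deadline (ascending):
  Task 2: deadline = 12
  Task 4: deadline = 16
  Task 3: deadline = 32
  Task 5: deadline = 39
  Task 1: deadline = 40
Priority order (highest first): [2, 4, 3, 5, 1]
Highest priority task = 2

2


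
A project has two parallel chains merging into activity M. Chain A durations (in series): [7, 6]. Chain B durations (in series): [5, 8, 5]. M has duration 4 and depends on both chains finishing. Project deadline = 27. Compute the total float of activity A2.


Forward pass: ES(A2) = sum of predecessors on chain A = 7
EF = ES + duration = 7 + 6 = 13
Backward pass: LF(M) = deadline = 27; LS(M) = 27 - 4 = 23
LF(A2) = LS(M) - sum(successors on chain A) = 23 - 0 = 23
LS = LF - duration = 23 - 6 = 17
Total float = LS - ES = 17 - 7 = 10

10


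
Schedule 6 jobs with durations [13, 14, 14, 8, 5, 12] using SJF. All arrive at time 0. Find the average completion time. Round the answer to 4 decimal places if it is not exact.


SJF order (ascending): [5, 8, 12, 13, 14, 14]
Completion times:
  Job 1: burst=5, C=5
  Job 2: burst=8, C=13
  Job 3: burst=12, C=25
  Job 4: burst=13, C=38
  Job 5: burst=14, C=52
  Job 6: burst=14, C=66
Average completion = 199/6 = 33.1667

33.1667


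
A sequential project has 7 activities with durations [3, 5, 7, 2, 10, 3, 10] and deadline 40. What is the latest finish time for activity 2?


LF(activity 2) = deadline - sum of successor durations
Successors: activities 3 through 7 with durations [7, 2, 10, 3, 10]
Sum of successor durations = 32
LF = 40 - 32 = 8

8


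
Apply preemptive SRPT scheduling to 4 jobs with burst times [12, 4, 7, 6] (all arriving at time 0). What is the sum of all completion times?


Since all jobs arrive at t=0, SRPT equals SPT ordering.
SPT order: [4, 6, 7, 12]
Completion times:
  Job 1: p=4, C=4
  Job 2: p=6, C=10
  Job 3: p=7, C=17
  Job 4: p=12, C=29
Total completion time = 4 + 10 + 17 + 29 = 60

60


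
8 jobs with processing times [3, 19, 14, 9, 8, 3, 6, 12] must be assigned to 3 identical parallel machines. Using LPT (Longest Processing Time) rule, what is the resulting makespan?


Sort jobs in decreasing order (LPT): [19, 14, 12, 9, 8, 6, 3, 3]
Assign each job to the least loaded machine:
  Machine 1: jobs [19, 6], load = 25
  Machine 2: jobs [14, 8, 3], load = 25
  Machine 3: jobs [12, 9, 3], load = 24
Makespan = max load = 25

25


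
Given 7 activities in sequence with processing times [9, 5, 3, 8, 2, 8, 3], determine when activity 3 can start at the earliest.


Activity 3 starts after activities 1 through 2 complete.
Predecessor durations: [9, 5]
ES = 9 + 5 = 14

14
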